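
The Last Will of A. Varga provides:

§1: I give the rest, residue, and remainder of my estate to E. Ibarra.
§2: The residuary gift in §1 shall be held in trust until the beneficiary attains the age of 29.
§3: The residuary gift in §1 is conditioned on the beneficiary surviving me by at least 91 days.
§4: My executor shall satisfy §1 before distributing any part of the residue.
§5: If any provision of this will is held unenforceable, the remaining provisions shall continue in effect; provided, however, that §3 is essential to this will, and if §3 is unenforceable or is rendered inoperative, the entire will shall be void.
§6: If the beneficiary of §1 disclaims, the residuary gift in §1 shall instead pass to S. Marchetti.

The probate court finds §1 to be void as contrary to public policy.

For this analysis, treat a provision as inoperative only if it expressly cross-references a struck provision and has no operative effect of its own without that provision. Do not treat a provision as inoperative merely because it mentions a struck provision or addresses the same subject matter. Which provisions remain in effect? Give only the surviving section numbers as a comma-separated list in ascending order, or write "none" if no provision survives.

§1 is struck. §2 operates only by reference to §1, so it falls with §1. §3 operates only by reference to §1, so it falls with §1. The only function of §4 is the priority direction for §1, so it cannot stand once §1 is removed. §6 merely fixes the alternative disposition for §1; with §1 gone it has nothing to operate on and falls away. §5 makes §3 an essential term, and §3 has been rendered inoperative by the cascade; under §5, the entire will is therefore void. No provision of the will survives.

none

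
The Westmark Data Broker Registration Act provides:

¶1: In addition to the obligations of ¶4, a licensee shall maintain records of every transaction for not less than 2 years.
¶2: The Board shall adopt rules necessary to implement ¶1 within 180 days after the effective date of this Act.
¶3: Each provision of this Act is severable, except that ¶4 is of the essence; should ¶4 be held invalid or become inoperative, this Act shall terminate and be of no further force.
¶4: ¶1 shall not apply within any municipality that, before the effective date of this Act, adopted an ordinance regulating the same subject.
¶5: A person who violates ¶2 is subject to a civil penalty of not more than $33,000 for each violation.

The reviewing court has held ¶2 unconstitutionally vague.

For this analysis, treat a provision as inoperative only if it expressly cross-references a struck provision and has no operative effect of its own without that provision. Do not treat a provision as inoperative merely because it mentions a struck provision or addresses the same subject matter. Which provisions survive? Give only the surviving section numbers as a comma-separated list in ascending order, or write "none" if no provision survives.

¶2 is struck. ¶5 has no operative effect of its own apart from ¶2 and is therefore inoperative. ¶3 makes ¶4 an essential term, but ¶4 is unaffected, so the severability proviso in ¶3 preserves the remaining provisions. ¶1, ¶3, and ¶4 remain in effect.

1, 3, 4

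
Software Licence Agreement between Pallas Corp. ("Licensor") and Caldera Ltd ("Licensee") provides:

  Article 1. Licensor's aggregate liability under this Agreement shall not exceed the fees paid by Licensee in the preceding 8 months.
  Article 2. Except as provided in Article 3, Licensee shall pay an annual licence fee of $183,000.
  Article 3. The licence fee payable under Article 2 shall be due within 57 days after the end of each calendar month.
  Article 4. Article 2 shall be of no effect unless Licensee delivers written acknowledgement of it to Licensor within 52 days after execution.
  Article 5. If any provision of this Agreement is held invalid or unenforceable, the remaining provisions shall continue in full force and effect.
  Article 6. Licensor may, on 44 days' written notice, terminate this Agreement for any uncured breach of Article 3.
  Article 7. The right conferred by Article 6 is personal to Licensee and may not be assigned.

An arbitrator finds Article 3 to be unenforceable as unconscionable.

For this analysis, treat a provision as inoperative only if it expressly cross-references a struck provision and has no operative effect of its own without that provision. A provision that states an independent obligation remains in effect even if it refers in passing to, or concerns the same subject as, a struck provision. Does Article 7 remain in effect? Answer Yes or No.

Article 3 is struck. Article 6 has no operative effect of its own apart from Article 3 and is therefore inoperative. The only function of Article 7 is the non-assignment of Article 6, so it cannot stand once Article 6 is removed. Article 2 mentions Article 3 but its own obligation stands independently of Article 3, so Article 2 is not affected. Under the severability clause in Article 5, the remaining provisions continue in force. The provisions still in force are Article 1, Article 2, Article 4, and Article 5. Article 7 is among the inoperative provisions, so the answer is no.

No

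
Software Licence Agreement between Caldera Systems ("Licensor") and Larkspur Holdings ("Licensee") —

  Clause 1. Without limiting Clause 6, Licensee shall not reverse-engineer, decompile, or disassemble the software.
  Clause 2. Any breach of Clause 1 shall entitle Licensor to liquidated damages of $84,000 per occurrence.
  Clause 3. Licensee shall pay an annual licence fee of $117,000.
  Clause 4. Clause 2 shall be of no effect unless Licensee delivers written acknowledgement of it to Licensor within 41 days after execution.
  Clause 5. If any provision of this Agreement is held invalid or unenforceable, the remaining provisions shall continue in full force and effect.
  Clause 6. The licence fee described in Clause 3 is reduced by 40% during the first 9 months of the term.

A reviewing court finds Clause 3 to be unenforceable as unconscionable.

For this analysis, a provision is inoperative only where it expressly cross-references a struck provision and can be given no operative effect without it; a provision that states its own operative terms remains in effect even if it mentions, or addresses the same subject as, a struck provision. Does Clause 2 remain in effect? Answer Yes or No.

Yes

Clause 3 is struck. The whole of Clause 6 is the introductory reduction to the licence fee, defined by reference to Clause 3, so Clause 6 cannot stand once Clause 3 is removed. Although Clause 1 refers to Clause 6, its operative terms do not depend on Clause 6, so it remains in effect. Under the severability clause in Clause 5, the remaining provisions continue in force. That leaves Clause 1, Clause 2, Clause 4, and Clause 5 in effect. Clause 2 is among the surviving provisions, so the answer is yes.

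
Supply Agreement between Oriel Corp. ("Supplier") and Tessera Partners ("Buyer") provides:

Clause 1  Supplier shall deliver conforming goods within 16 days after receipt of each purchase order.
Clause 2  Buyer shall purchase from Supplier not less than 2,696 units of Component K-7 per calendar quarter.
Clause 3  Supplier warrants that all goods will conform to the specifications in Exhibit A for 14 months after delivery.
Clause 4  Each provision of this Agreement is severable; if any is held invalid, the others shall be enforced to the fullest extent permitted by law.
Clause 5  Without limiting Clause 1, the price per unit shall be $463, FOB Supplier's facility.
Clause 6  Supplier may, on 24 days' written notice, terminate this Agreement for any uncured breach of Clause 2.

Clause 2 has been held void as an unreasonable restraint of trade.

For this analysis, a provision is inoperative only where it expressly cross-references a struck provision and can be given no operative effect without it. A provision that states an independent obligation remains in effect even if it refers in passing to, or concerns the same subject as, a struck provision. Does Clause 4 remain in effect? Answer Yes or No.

Yes

Clause 2 is struck. Clause 6 has no operative effect of its own apart from Clause 2 and is therefore inoperative. Clause 4 is a severability clause and preserves every provision that can still be given independent effect. Clause 1, Clause 3, Clause 4, and Clause 5 remain in effect. Clause 4 is among the surviving provisions, so the answer is yes.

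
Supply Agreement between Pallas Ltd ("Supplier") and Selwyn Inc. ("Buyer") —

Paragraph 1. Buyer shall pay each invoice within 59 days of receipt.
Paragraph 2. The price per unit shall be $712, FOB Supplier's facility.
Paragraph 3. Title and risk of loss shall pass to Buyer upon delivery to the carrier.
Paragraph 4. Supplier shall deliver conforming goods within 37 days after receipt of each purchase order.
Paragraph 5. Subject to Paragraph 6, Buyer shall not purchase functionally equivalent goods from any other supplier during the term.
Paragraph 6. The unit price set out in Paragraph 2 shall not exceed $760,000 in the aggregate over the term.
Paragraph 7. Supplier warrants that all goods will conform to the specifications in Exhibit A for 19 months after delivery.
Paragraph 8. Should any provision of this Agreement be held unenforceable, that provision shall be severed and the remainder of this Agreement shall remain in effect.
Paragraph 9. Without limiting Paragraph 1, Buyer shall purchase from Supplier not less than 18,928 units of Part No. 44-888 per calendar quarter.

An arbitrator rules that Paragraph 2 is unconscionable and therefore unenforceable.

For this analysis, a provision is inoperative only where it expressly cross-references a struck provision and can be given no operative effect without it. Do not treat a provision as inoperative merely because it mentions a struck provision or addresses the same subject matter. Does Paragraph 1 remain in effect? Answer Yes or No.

Yes

Paragraph 2 is struck. Paragraph 6 has no operative effect of its own apart from Paragraph 2 and is therefore inoperative. Paragraph 5 mentions Paragraph 6 but its own obligation stands independently of Paragraph 6, so Paragraph 5 is not affected. Under the severability clause in Paragraph 8, the remaining provisions continue in force. That leaves Paragraph 1, Paragraph 3, Paragraph 4, Paragraph 5, Paragraph 7, Paragraph 8, and Paragraph 9 in effect. Paragraph 1 is among the surviving provisions, so the answer is yes.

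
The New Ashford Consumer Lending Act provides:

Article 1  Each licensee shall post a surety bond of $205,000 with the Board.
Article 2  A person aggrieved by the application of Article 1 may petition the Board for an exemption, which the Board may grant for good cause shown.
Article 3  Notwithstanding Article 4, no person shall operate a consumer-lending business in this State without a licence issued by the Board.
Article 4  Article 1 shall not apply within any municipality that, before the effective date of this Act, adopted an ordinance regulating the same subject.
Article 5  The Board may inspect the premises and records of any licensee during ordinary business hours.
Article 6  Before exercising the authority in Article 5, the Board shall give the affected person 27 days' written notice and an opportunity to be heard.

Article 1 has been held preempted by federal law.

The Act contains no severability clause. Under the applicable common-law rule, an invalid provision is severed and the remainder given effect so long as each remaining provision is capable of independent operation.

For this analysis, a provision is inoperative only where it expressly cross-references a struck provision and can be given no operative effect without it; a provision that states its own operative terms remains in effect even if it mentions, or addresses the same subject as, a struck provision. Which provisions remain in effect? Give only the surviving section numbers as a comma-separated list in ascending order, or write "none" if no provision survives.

3, 5, 6

Article 1 is struck. Article 2 operates only by reference to Article 1, so it falls with Article 1. Article 4 operates only by reference to Article 1, so it falls with Article 1. Article 3 mentions Article 4 but its own obligation stands independently of Article 4, so Article 3 is not affected. Under the stated default rule, only provisions that cannot operate independently fall away; the rest are enforced. The provisions still in force are Article 3, Article 5, and Article 6.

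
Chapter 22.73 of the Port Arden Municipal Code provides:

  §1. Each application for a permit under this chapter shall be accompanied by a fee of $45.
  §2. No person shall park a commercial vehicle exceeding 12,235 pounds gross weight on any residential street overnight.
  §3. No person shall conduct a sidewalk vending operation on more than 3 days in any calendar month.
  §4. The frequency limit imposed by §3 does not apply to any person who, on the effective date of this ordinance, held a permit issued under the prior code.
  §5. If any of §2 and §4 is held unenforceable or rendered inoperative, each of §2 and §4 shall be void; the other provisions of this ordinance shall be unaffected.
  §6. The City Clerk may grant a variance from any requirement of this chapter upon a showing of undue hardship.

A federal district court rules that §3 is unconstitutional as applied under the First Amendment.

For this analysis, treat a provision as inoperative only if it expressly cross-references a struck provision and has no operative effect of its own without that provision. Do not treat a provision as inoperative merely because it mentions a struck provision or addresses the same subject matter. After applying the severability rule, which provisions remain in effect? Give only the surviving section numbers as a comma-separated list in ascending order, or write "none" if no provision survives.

§3 is struck. §4 has no operative effect of its own apart from §3 and is therefore inoperative. §5 declares §2 and §4 mutually dependent; since one of them has fallen, all of them are of no effect. That brings down §2 as well. The remainder continues in force under §5. §1, §5, and §6 remain in effect.

1, 5, 6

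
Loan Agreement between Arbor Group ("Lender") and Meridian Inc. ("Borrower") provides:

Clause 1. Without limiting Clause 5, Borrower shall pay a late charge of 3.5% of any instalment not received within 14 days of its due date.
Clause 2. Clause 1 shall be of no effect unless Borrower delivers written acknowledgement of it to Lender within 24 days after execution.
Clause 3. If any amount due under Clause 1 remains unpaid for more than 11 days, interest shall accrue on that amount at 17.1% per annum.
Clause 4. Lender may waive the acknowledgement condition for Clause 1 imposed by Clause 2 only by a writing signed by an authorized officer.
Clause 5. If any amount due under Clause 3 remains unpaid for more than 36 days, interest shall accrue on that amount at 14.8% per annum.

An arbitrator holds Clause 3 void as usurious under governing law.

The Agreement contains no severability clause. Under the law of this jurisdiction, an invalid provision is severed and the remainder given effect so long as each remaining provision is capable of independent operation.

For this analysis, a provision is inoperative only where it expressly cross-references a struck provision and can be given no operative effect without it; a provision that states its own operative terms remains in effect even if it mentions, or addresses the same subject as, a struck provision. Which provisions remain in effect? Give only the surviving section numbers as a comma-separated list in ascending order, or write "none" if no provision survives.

1, 2, 4

Clause 3 is struck. The whole of Clause 5 is the default interest on the default interest on the late charge, defined by reference to Clause 3, so Clause 5 cannot stand once Clause 3 is removed. Although Clause 1 refers to Clause 5, its operative terms do not depend on Clause 5, so it remains in effect. Under the stated default rule, only provisions that cannot operate independently fall away; the rest are enforced. The provisions still in force are Clause 1, Clause 2, and Clause 4.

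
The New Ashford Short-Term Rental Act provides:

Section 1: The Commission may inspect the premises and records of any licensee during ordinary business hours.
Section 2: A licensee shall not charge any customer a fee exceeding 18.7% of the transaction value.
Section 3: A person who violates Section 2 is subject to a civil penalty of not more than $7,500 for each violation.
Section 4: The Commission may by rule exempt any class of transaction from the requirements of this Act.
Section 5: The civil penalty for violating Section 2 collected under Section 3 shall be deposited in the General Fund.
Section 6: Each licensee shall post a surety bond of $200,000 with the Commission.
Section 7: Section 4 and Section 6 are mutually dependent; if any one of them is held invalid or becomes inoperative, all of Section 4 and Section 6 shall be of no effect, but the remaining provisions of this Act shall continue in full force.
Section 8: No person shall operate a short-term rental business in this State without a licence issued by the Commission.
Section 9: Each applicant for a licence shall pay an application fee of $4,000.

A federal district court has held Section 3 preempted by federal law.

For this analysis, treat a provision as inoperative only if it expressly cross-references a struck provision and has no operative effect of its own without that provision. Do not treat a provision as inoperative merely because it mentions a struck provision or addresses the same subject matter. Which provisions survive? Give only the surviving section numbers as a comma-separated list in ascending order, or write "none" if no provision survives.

Section 3 is struck. Section 5 does nothing except set the disposition of the civil penalty for violating Section 2 by reference to Section 3; with Section 3 gone it has no independent effect and is inoperative. Section 7 ties Section 4 and Section 6 together, but none of those is affected here; the remaining provisions continue in force under Section 7. Section 1, Section 2, Section 4, Section 6, Section 7, Section 8, and Section 9 remain in effect.

1, 2, 4, 6, 7, 8, 9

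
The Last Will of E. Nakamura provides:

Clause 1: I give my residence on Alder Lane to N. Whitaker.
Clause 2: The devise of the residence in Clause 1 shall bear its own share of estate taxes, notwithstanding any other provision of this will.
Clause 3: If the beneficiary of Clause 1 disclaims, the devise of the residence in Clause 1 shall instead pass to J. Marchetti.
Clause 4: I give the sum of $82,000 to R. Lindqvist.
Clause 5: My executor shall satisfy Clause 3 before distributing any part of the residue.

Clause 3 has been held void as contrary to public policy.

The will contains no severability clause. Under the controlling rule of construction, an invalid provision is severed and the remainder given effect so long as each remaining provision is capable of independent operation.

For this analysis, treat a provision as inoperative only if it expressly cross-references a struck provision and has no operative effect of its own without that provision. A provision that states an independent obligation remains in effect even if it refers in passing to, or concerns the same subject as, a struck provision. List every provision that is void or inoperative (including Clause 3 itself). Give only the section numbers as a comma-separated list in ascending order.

Clause 3 is struck. Clause 5 has no operative effect of its own apart from Clause 3 and is therefore inoperative. Under the stated default rule, only provisions that cannot operate independently fall away; the rest are enforced. Clause 1, Clause 2, and Clause 4 remain in effect.

3, 5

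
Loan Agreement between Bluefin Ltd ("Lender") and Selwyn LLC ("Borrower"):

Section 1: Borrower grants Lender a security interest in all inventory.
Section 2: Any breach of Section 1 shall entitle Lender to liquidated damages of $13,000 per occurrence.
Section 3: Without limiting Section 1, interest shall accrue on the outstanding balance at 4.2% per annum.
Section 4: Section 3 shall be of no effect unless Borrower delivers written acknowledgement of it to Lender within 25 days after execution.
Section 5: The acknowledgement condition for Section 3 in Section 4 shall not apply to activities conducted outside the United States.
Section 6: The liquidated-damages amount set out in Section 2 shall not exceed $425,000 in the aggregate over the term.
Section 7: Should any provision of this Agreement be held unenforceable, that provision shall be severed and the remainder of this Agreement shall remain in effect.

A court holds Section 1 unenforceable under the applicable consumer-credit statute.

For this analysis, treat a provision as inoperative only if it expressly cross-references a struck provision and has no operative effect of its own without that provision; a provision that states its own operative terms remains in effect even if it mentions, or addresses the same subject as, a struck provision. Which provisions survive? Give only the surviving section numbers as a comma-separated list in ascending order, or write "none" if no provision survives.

3, 4, 5, 7

Section 1 is struck. Section 2 does nothing except set the liquidated-damages amount by reference to Section 1; with Section 1 gone it has no independent effect and is inoperative. Section 6 has no operative effect of its own apart from Section 2 and is therefore inoperative. Section 3 mentions Section 1 but its own obligation stands independently of Section 1, so Section 3 is not affected. Under the severability clause in Section 7, the remaining provisions continue in force. That leaves Section 3, Section 4, Section 5, and Section 7 in effect.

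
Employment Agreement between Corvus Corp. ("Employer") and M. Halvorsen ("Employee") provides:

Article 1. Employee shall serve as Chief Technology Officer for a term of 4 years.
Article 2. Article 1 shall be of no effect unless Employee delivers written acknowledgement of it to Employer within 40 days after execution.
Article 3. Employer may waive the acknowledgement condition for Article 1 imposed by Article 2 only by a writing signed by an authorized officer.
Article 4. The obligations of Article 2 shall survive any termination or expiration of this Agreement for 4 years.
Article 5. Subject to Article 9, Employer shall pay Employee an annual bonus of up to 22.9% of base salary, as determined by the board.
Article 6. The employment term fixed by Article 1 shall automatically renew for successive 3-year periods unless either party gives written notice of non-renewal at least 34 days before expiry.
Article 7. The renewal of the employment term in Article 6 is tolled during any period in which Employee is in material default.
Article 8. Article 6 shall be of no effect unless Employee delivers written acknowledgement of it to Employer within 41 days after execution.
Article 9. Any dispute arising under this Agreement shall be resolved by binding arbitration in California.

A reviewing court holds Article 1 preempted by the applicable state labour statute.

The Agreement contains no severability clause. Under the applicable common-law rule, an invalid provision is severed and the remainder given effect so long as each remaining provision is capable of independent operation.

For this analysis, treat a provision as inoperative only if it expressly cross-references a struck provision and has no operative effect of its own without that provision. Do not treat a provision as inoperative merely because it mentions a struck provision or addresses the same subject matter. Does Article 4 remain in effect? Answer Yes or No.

Article 1 is struck. Article 2 has no operative effect of its own apart from Article 1 and is therefore inoperative. Article 6 operates only by reference to Article 1, so it falls with Article 1. Article 3 merely fixes the waiver condition for Article 2; with Article 2 gone it has nothing to operate on and falls away. The only function of Article 4 is the survival period for Article 2, so it cannot stand once Article 2 is removed. The whole of Article 7 is the tolling of the renewal of the employment term, defined by reference to Article 6, so Article 7 cannot stand once Article 6 is removed. The only function of Article 8 is the acknowledgement condition for Article 6, so it cannot stand once Article 6 is removed. Under the stated default rule, only provisions that cannot operate independently fall away; the rest are enforced. The provisions still in force are Article 5 and Article 9. Article 4 is among the inoperative provisions, so the answer is no.

No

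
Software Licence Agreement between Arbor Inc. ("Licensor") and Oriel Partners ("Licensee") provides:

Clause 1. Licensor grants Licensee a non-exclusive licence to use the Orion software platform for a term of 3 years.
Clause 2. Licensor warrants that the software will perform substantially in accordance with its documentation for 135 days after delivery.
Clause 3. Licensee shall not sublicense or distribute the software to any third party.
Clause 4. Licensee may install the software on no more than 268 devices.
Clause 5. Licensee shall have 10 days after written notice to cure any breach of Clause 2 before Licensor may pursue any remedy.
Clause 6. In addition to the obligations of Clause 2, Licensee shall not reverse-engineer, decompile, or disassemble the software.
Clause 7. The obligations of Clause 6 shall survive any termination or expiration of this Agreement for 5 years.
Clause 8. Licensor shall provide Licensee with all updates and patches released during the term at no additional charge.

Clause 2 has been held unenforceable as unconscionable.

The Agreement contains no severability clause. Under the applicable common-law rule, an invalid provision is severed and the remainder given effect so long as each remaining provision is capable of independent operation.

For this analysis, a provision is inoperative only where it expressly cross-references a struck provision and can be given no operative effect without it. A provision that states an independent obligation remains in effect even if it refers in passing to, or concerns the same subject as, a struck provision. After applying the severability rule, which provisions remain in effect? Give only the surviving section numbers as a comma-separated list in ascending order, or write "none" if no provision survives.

1, 3, 4, 6, 7, 8

Clause 2 is struck. Clause 5 merely fixes the cure period for breach of Clause 2; with Clause 2 gone it has nothing to operate on and falls away. Clause 6 mentions Clause 2 but its own obligation stands independently of Clause 2, so Clause 6 is not affected. Under the stated default rule, only provisions that cannot operate independently fall away; the rest are enforced. The provisions still in force are Clause 1, Clause 3, Clause 4, Clause 6, Clause 7, and Clause 8.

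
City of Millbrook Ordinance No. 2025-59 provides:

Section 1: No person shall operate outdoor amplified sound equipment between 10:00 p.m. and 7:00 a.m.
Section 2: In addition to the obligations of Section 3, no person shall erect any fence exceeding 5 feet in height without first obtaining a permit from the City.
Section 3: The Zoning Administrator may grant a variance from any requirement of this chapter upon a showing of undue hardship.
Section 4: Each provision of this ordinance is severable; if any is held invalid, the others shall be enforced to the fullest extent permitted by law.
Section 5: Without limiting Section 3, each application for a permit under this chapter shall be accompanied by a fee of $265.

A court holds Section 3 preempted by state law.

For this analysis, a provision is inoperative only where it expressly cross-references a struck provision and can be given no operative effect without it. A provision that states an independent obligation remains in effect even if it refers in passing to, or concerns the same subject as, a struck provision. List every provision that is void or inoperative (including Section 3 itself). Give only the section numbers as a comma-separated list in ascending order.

Section 3 is struck. Section 5 mentions Section 3 but its own obligation stands independently of Section 3, so Section 5 is not affected. Section 2 mentions Section 3 but its own obligation stands independently of Section 3, so Section 2 is not affected. No other provision's operative terms depend on Section 3. Under the severability clause in Section 4, the remaining provisions continue in force. That leaves Section 1, Section 2, Section 4, and Section 5 in effect.

3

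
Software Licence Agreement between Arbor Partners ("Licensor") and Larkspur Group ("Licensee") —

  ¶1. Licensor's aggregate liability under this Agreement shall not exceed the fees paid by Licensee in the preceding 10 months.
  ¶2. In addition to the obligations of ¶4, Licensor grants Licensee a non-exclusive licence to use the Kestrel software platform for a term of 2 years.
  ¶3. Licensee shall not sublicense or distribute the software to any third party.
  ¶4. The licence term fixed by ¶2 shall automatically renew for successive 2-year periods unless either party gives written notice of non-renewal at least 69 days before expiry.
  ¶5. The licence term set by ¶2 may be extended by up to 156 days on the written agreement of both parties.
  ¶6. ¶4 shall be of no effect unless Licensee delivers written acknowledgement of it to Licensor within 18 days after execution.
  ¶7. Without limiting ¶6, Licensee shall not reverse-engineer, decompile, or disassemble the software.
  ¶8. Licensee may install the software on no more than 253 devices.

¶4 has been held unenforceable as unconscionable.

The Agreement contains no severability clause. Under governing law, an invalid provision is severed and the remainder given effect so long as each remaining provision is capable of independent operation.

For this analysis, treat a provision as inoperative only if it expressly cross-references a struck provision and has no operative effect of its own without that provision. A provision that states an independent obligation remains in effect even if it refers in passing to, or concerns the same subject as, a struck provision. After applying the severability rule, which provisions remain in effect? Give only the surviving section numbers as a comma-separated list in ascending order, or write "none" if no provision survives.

¶4 is struck. The only function of ¶6 is the acknowledgement condition for ¶4, so it cannot stand once ¶4 is removed. Although ¶2 refers to ¶4, its operative terms do not depend on ¶4, so it remains in effect. ¶7 mentions ¶6 but its own obligation stands independently of ¶6, so ¶7 is not affected. Under the stated default rule, only provisions that cannot operate independently fall away; the rest are enforced. That leaves ¶1, ¶2, ¶3, ¶5, ¶7, and ¶8 in effect.

1, 2, 3, 5, 7, 8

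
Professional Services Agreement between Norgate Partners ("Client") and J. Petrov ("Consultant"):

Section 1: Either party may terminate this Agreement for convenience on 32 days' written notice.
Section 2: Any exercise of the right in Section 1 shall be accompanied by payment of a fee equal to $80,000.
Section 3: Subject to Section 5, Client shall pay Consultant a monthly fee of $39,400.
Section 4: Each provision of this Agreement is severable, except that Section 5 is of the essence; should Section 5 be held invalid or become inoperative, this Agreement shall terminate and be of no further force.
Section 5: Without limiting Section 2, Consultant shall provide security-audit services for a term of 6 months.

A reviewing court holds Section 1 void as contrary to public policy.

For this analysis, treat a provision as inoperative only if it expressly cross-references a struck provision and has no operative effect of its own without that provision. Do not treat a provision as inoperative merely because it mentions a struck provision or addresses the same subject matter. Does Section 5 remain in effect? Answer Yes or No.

Yes

Section 1 is struck. Section 2 operates only by reference to Section 1, so it falls with Section 1. Although Section 5 refers to Section 2, its operative terms do not depend on Section 2, so it remains in effect. Section 4 makes Section 5 an essential term, but Section 5 is unaffected, so the severability proviso in Section 4 preserves the remaining provisions. Section 3, Section 4, and Section 5 remain in effect. Section 5 is among the surviving provisions, so the answer is yes.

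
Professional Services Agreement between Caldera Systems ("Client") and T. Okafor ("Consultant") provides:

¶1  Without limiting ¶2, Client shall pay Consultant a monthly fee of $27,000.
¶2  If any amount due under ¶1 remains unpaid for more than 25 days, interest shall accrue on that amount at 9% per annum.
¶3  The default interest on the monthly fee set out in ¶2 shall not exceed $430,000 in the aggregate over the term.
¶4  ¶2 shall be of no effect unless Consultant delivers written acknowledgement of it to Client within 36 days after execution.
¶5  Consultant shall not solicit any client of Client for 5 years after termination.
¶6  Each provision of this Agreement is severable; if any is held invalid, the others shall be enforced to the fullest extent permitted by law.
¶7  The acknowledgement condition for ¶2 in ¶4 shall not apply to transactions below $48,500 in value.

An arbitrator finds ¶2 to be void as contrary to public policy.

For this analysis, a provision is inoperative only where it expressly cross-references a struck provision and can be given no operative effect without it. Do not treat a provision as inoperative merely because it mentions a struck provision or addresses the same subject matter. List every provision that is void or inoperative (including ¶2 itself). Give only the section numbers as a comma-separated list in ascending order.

¶2 is struck. ¶3 does nothing except set the aggregate cap on the default interest on the monthly fee by reference to ¶2; with ¶2 gone it has no independent effect and is inoperative. ¶4 has no operative effect of its own apart from ¶2 and is therefore inoperative. The whole of ¶7 is the carve-out from the acknowledgement condition for ¶2, defined by reference to ¶4, so ¶7 cannot stand once ¶4 is removed. ¶1 mentions ¶2 but its own obligation stands independently of ¶2, so ¶1 is not affected. Under the severability clause in ¶6, the remaining provisions continue in force. That leaves ¶1, ¶5, and ¶6 in effect.

2, 3, 4, 7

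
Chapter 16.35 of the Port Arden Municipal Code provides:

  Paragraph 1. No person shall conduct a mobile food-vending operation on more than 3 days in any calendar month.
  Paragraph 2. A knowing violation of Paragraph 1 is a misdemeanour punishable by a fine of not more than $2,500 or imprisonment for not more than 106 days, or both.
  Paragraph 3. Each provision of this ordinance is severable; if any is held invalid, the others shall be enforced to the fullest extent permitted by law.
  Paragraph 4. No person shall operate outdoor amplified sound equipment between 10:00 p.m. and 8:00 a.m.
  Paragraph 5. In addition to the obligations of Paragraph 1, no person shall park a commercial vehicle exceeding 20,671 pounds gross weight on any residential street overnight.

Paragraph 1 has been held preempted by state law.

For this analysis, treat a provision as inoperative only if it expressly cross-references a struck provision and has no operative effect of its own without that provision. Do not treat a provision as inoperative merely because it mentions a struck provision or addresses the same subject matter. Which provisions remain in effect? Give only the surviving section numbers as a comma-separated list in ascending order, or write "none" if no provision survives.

3, 4, 5

Paragraph 1 is struck. Paragraph 2 merely fixes the criminal penalty for violating Paragraph 1; with Paragraph 1 gone it has nothing to operate on and falls away. Paragraph 5 mentions Paragraph 1 but its own obligation stands independently of Paragraph 1, so Paragraph 5 is not affected. Under the severability clause in Paragraph 3, the remaining provisions continue in force. Paragraph 3, Paragraph 4, and Paragraph 5 remain in effect.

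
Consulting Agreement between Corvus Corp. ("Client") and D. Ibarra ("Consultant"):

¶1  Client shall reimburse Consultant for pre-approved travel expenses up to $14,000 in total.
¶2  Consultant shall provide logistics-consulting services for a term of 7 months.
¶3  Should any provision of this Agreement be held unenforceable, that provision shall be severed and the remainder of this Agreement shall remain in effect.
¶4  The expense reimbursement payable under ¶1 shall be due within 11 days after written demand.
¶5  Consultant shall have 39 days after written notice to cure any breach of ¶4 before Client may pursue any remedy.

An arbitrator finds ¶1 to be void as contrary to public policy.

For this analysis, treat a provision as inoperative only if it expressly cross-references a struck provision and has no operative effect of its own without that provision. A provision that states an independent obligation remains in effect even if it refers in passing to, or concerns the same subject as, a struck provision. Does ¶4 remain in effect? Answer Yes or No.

No

¶1 is struck. ¶4 has no operative effect of its own apart from ¶1 and is therefore inoperative. ¶5 operates only by reference to ¶4, so it falls with ¶4. ¶3 is a severability clause and preserves every provision that can still be given independent effect. The provisions still in force are ¶2 and ¶3. ¶4 is among the inoperative provisions, so the answer is no.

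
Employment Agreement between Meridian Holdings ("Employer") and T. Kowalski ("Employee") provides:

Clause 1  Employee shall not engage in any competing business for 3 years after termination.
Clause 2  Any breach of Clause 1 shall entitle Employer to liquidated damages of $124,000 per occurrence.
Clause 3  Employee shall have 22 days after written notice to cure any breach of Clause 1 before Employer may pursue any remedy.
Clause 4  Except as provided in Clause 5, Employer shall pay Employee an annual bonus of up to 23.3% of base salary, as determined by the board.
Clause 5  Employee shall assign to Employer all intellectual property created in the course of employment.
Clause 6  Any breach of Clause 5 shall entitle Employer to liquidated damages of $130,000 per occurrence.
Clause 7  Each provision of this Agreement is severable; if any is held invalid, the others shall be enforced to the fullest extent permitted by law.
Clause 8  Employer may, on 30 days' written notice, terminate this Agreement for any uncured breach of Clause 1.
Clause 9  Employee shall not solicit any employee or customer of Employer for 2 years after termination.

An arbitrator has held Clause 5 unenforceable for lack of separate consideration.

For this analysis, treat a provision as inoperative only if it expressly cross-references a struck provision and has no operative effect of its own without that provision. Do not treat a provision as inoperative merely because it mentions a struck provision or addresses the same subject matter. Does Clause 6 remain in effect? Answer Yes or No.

Clause 5 is struck. Clause 6 operates only by reference to Clause 5, so it falls with Clause 5. Although Clause 4 refers to Clause 5, its operative terms do not depend on Clause 5, so it remains in effect. Clause 7 is a severability clause and preserves every provision that can still be given independent effect. That leaves Clause 1, Clause 2, Clause 3, Clause 4, Clause 7, Clause 8, and Clause 9 in effect. Clause 6 is among the inoperative provisions, so the answer is no.

No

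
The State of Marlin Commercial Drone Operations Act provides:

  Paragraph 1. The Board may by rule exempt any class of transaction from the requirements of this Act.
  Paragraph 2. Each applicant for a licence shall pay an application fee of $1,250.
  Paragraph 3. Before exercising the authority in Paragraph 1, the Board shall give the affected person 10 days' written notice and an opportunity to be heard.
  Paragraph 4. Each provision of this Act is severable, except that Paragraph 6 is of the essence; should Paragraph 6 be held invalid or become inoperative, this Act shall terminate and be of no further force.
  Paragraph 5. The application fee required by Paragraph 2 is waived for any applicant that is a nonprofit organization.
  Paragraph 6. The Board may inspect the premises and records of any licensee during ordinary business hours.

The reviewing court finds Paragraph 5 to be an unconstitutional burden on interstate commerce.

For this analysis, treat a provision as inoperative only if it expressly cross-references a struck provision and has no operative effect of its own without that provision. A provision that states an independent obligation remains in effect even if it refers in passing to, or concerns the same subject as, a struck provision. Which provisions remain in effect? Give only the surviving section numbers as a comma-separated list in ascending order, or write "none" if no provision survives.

1, 2, 3, 4, 6

Paragraph 5 is struck. Nothing else in the Act is defined by reference to Paragraph 5. Paragraph 4 makes Paragraph 6 an essential term, but Paragraph 6 is unaffected, so the severability proviso in Paragraph 4 preserves the remaining provisions. Paragraph 1, Paragraph 2, Paragraph 3, Paragraph 4, and Paragraph 6 remain in effect.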